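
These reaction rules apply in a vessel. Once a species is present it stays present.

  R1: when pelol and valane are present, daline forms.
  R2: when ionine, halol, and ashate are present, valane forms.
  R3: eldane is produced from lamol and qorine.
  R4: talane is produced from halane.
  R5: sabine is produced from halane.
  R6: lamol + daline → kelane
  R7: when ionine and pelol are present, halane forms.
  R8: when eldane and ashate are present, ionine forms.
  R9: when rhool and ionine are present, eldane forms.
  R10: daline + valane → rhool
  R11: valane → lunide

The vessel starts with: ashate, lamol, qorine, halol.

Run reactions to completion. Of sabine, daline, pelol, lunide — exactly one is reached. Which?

lunide

lamol and qorine present → eldane forms (R3).
eldane and ashate present → ionine forms (R8).
ionine, halol, and ashate present → valane forms (R2).
valane present → lunide forms (R11).
daline would need pelol and valane (R1), but pelol never forms. sabine would need halane (R5), but halane never forms. No rule produces pelol, and it is not given.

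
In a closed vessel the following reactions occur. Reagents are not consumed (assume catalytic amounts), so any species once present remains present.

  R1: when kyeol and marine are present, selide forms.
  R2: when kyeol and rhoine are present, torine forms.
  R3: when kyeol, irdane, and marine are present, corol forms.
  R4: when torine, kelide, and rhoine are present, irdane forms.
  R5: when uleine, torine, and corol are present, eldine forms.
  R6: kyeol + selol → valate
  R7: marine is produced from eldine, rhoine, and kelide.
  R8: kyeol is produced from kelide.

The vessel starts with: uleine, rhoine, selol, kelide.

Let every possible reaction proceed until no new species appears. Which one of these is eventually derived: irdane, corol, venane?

kelide present → kyeol forms (R8).
kyeol and rhoine present → torine forms (R2).
torine, kelide, and rhoine present → irdane forms (R4).
No rule produces venane, and it is not given. corol would need kyeol, irdane, and marine (R3), but marine never forms.

irdane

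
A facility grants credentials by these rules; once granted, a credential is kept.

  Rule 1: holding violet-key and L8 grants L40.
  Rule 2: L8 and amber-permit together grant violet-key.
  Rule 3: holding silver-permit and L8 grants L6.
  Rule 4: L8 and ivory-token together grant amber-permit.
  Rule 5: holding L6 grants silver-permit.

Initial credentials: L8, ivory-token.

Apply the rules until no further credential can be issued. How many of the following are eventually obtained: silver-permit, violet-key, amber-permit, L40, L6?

3

Holding L8 and ivory-token grants amber-permit (Rule 4).
Holding L8 and amber-permit grants violet-key (Rule 2).
Holding violet-key and L8 grants L40 (Rule 1).
silver-permit would need L6 (Rule 5), but L6 is never granted.
violet-key: reached.
amber-permit: reached.
L40: reached.
L6 would need silver-permit and L8 (Rule 3), but silver-permit is never granted.
Reached: violet-key, amber-permit, and L40 — 3 of the 5.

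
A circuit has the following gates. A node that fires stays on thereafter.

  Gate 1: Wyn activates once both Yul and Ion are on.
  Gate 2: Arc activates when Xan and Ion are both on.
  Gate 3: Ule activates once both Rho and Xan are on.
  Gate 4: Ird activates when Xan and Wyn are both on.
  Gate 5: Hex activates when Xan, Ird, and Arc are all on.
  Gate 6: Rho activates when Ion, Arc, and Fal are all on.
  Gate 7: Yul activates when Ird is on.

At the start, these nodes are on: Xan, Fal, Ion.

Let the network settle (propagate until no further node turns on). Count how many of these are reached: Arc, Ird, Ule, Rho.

3

Xan and Ion are on, so Arc activates (Gate 2).
Ion, Arc, and Fal are on, so Rho activates (Gate 6).
Gate 3: Rho and Xan on → Ule on.
Arc: reached.
Ird would need Xan and Wyn (Gate 4), but Wyn never turns on.
Ule: reached.
Rho: reached.
Reached: Arc, Ule, and Rho — 3 of the 4.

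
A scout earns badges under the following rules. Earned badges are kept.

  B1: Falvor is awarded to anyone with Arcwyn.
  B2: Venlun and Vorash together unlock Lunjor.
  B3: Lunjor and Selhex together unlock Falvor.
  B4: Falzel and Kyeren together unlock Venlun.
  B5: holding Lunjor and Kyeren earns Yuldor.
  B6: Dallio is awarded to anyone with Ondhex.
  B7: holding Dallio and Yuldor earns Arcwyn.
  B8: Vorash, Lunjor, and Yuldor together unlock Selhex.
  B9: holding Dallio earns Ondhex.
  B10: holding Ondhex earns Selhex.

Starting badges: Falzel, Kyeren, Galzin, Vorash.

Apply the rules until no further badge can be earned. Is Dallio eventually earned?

No

Dallio would need Ondhex (B6), but Ondhex is never earned.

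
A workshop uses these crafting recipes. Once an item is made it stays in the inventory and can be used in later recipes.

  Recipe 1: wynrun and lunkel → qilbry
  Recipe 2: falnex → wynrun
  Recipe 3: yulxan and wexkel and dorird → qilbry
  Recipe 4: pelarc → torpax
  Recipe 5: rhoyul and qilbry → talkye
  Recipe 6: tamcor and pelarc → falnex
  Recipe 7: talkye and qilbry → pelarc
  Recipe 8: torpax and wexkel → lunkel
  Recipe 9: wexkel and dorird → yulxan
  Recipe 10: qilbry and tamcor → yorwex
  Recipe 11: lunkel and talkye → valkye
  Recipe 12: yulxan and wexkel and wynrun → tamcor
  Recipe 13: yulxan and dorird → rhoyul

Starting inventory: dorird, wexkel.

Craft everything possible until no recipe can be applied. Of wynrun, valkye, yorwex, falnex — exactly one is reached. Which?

valkye

Using Recipe 9, wexkel and dorird make yulxan.
Using Recipe 3, yulxan, wexkel, and dorird make qilbry.
Using Recipe 13, yulxan and dorird make rhoyul.
rhoyul and qilbry → talkye (Recipe 5).
Using Recipe 7, talkye and qilbry make pelarc.
Using Recipe 4, pelarc makes torpax.
torpax and wexkel → lunkel (Recipe 8).
lunkel and talkye → valkye (Recipe 11).
yorwex would need qilbry and tamcor (Recipe 10), but tamcor is never obtained. falnex would need tamcor and pelarc (Recipe 6), but tamcor is never obtained. wynrun would need falnex (Recipe 2), but falnex is never obtained.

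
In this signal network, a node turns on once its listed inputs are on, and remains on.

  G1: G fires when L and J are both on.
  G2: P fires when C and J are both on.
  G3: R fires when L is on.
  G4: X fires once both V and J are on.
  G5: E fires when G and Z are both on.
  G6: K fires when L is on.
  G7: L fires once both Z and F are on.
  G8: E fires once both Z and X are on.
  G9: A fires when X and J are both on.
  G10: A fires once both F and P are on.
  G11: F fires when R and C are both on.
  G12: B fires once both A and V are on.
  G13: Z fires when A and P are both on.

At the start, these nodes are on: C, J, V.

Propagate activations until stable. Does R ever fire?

No

R would need L (G3), but L never turns on.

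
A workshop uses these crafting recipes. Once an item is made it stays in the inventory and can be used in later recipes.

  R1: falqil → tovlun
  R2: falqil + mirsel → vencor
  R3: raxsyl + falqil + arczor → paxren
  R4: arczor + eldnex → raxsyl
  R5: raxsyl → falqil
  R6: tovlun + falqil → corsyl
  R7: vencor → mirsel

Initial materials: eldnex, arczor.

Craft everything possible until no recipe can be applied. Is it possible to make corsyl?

Yes

arczor + eldnex → raxsyl (R4).
raxsyl → falqil (R5).
falqil → tovlun (R1).
tovlun + falqil → corsyl (R6).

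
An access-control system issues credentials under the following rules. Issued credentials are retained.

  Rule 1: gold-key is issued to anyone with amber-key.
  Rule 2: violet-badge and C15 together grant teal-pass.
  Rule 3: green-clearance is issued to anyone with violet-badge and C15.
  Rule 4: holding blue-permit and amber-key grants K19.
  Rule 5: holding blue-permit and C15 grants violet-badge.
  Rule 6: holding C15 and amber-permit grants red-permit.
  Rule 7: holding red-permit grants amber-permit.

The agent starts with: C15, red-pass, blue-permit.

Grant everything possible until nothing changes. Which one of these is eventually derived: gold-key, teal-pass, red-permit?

Holding blue-permit and C15 grants violet-badge (Rule 5).
Holding violet-badge and C15 grants teal-pass (Rule 2).
red-permit would need C15 and amber-permit (Rule 6), but amber-permit is never granted. gold-key would need amber-key (Rule 1), but amber-key is never granted.

teal-pass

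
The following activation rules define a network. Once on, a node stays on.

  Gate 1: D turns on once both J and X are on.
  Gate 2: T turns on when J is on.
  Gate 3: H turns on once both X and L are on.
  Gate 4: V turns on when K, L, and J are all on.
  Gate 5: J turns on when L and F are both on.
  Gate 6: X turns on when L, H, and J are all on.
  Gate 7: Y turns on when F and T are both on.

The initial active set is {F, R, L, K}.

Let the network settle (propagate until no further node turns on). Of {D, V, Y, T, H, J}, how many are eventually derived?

4

Gate 5: L and F on → J on.
K, L, and J are on, so V turns on (Gate 4).
J is on, so T turns on (Gate 2).
Gate 7: F and T on → Y on.
D would need J and X (Gate 1), but X never turns on.
V: reached.
Y: reached.
T: reached.
H would need X and L (Gate 3), but X never turns on.
J: reached.
Reached: V, Y, T, and J — 4 of the 6.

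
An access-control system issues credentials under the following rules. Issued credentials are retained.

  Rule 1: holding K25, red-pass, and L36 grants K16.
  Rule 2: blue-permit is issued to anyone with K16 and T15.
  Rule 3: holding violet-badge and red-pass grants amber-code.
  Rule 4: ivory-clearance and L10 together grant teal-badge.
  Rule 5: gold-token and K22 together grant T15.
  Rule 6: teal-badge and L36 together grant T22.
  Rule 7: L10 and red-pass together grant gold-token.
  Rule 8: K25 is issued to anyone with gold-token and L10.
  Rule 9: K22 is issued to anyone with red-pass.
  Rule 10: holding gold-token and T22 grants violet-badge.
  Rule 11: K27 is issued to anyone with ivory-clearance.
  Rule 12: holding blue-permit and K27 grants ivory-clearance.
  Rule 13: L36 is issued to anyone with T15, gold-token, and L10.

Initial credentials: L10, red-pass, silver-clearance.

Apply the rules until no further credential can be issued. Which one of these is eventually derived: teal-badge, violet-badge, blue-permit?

Holding L10 and red-pass grants gold-token (Rule 7).
Holding red-pass grants K22 (Rule 9).
Holding gold-token and L10 grants K25 (Rule 8).
Holding gold-token and K22 grants T15 (Rule 5).
Holding T15, gold-token, and L10 grants L36 (Rule 13).
Holding K25, red-pass, and L36 grants K16 (Rule 1).
Holding K16 and T15 grants blue-permit (Rule 2).
teal-badge would need ivory-clearance and L10 (Rule 4), but ivory-clearance is never granted. violet-badge would need gold-token and T22 (Rule 10), but T22 is never granted.

blue-permit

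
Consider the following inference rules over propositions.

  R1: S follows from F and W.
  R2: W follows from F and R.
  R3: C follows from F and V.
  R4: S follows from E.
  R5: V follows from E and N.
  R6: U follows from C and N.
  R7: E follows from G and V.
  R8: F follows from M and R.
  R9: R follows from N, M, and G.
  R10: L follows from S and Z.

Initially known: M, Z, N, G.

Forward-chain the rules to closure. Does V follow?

V would need E and N (R5), but E is never established.

No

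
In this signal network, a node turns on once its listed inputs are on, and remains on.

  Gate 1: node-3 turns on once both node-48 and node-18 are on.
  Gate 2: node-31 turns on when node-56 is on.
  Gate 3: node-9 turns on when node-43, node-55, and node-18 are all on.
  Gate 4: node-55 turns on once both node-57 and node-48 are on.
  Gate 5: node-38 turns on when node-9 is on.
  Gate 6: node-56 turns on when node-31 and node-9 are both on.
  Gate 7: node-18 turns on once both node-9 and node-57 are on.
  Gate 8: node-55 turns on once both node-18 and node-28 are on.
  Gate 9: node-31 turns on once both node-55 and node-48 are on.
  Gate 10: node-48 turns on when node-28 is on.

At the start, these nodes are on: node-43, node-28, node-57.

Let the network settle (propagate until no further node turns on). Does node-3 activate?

node-3 would need node-48 and node-18 (Gate 1), but node-18 never turns on.

No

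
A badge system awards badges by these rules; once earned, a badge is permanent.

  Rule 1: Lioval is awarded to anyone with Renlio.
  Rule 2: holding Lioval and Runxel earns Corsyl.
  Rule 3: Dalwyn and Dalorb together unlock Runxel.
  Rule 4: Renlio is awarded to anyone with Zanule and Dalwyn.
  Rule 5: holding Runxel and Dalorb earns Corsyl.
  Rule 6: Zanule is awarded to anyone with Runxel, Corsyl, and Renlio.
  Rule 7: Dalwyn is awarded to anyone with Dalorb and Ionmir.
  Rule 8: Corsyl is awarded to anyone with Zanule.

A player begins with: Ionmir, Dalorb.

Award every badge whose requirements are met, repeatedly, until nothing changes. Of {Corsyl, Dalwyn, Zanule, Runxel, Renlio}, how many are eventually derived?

3

With Dalorb and Ionmir, Dalwyn is earned (Rule 7).
With Dalwyn and Dalorb, Runxel is earned (Rule 3).
With Runxel and Dalorb, Corsyl is earned (Rule 5).
Corsyl: reached.
Dalwyn: reached.
Zanule would need Runxel, Corsyl, and Renlio (Rule 6), but Renlio is never earned.
Runxel: reached.
Renlio would need Zanule and Dalwyn (Rule 4), but Zanule is never earned.
Reached: Corsyl, Dalwyn, and Runxel — 3 of the 5.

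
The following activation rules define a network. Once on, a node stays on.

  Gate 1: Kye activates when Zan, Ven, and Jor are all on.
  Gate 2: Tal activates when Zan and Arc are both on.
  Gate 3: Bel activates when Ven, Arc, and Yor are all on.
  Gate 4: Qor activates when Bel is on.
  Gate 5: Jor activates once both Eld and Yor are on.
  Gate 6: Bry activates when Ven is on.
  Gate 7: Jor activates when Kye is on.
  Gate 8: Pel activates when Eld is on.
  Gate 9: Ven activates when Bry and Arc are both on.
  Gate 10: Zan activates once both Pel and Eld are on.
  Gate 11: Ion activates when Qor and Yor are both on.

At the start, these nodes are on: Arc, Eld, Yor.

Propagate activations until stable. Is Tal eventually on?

Yes

Gate 8: Eld on → Pel on.
Pel and Eld are on, so Zan activates (Gate 10).
Gate 2: Zan and Arc on → Tal on.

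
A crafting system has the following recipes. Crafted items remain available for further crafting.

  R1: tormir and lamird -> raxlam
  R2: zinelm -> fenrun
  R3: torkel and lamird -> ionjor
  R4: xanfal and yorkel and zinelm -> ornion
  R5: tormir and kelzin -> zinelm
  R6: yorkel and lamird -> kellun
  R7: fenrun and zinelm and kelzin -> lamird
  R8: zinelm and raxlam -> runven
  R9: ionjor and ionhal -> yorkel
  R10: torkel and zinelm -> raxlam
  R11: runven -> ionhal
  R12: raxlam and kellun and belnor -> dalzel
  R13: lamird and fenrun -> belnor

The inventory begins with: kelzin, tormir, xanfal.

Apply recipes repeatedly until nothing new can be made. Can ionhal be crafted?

tormir and kelzin -> zinelm (R5).
zinelm -> fenrun (R2).
Using R7, fenrun, zinelm, and kelzin make lamird.
tormir and lamird -> raxlam (R1).
zinelm and raxlam -> runven (R8).
runven -> ionhal (R11).

Yes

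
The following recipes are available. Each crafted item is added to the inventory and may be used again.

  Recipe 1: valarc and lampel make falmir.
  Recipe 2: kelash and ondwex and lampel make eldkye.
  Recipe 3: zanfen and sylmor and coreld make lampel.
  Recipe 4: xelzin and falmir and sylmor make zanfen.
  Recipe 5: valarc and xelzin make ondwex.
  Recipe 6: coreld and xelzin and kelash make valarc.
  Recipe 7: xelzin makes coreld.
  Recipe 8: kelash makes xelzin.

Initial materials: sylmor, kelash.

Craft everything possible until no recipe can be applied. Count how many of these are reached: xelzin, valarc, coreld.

Using Recipe 8, kelash makes xelzin.
Using Recipe 7, xelzin makes coreld.
Using Recipe 6, coreld, xelzin, and kelash make valarc.
xelzin: reached.
valarc: reached.
coreld: reached.
All 3 are reached.

3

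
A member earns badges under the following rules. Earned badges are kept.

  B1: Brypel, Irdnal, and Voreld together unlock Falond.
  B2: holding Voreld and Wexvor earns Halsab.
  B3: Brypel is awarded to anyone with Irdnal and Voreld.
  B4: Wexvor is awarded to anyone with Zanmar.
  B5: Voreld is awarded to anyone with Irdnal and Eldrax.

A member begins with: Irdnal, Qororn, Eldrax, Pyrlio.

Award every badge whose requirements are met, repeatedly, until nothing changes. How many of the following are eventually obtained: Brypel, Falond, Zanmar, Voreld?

3

With Irdnal and Eldrax, Voreld is earned (B5).
With Irdnal and Voreld, Brypel is earned (B3).
With Brypel, Irdnal, and Voreld, Falond is earned (B1).
Brypel: reached.
Falond: reached.
No rule produces Zanmar, and it is not given.
Voreld: reached.
Reached: Brypel, Falond, and Voreld — 3 of the 4.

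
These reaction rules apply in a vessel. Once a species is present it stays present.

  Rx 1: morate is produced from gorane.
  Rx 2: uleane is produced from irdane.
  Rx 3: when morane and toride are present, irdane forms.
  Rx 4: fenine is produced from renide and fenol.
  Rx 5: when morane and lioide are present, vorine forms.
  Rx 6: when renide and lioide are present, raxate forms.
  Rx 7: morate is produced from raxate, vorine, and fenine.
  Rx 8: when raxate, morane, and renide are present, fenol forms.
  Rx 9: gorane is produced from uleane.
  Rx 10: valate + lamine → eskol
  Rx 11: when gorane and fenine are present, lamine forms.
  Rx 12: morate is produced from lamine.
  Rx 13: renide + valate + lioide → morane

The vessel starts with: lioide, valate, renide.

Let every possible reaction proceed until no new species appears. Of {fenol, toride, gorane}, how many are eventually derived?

1

renide and lioide present → raxate forms (Rx 6).
renide, valate, and lioide present → morane forms (Rx 13).
raxate, morane, and renide present → fenol forms (Rx 8).
fenol: reached.
No rule produces toride, and it is not given.
gorane would need uleane (Rx 9), but uleane never forms.
Reached: fenol — 1 of the 3.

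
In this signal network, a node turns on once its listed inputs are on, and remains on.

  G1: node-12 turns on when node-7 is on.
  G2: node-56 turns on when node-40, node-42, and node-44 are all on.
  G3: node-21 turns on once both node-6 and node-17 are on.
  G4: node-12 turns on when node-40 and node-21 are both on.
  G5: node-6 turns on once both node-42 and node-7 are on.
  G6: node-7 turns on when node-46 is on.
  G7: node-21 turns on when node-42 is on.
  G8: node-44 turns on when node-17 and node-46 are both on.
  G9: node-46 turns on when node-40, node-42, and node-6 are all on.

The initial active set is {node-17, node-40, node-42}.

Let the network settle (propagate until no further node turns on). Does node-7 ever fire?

No

node-7 would need node-46 (G6), but node-46 never turns on.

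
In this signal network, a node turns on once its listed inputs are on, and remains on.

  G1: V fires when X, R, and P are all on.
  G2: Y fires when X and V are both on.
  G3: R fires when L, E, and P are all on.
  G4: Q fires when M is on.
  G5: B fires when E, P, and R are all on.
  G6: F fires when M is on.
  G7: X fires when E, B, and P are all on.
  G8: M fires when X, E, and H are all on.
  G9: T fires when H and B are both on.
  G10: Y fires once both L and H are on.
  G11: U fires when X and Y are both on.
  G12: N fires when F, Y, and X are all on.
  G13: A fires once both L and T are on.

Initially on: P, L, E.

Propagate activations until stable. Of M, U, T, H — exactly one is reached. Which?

L, E, and P are on, so R fires (G3).
G5: E, P, and R on → B on.
E, B, and P are on, so X fires (G7).
G1: X, R, and P on → V on.
X and V are on, so Y fires (G2).
G11: X and Y on → U on.
M would need X, E, and H (G8), but H never turns on. No rule produces H, and it is not given. T would need H and B (G9), but H never turns on.

U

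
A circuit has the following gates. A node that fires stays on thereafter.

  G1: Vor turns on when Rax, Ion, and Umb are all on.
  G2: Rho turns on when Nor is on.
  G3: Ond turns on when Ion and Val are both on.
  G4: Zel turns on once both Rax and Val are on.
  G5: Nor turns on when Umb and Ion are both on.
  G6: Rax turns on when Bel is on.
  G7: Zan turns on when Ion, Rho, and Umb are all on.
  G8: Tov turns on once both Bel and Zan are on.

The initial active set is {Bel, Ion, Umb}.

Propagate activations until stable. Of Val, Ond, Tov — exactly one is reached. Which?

G5: Umb and Ion on → Nor on.
G2: Nor on → Rho on.
G7: Ion, Rho, and Umb on → Zan on.
G8: Bel and Zan on → Tov on.
No rule produces Val, and it is not given. Ond would need Ion and Val (G3), but Val never turns on.

Tov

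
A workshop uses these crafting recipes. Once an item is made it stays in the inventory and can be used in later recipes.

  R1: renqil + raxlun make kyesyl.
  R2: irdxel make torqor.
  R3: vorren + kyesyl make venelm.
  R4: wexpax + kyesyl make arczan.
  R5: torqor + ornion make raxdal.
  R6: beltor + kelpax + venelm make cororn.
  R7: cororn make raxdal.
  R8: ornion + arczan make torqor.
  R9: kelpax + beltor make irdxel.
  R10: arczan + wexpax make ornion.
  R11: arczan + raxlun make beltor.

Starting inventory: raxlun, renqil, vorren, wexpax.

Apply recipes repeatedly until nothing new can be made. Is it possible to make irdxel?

No

irdxel would need kelpax and beltor (R9), but kelpax is never obtained.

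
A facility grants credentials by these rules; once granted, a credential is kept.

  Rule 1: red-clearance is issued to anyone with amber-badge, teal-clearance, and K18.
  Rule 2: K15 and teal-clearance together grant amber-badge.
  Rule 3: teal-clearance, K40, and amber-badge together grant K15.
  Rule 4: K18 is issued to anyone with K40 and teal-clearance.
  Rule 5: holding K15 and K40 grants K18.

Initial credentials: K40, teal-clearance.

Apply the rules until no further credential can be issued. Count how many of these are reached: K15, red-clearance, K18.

Holding K40 and teal-clearance grants K18 (Rule 4).
K15 would need teal-clearance, K40, and amber-badge (Rule 3), but amber-badge is never granted.
red-clearance would need amber-badge, teal-clearance, and K18 (Rule 1), but amber-badge is never granted.
K18: reached.
Reached: K18 — 1 of the 3.

1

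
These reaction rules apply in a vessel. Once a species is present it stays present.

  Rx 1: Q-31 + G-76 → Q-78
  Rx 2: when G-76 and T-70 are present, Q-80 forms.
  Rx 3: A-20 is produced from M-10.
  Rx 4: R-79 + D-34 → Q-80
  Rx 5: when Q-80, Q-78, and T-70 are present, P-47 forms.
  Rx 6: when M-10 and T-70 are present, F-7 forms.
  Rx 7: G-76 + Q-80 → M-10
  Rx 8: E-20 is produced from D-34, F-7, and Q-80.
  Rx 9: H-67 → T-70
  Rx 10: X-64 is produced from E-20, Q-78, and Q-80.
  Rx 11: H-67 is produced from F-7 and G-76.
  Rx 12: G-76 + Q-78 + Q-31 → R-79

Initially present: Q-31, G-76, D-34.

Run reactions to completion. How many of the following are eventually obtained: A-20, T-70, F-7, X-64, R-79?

Q-31 and G-76 present → Q-78 forms (Rx 1).
G-76, Q-78, and Q-31 present → R-79 forms (Rx 12).
R-79 and D-34 present → Q-80 forms (Rx 4).
G-76 and Q-80 present → M-10 forms (Rx 7).
M-10 present → A-20 forms (Rx 3).
A-20: reached.
T-70 would need H-67 (Rx 9), but H-67 never forms.
F-7 would need M-10 and T-70 (Rx 6), but T-70 never forms.
X-64 would need E-20, Q-78, and Q-80 (Rx 10), but E-20 never forms.
R-79: reached.
Reached: A-20 and R-79 — 2 of the 5.

2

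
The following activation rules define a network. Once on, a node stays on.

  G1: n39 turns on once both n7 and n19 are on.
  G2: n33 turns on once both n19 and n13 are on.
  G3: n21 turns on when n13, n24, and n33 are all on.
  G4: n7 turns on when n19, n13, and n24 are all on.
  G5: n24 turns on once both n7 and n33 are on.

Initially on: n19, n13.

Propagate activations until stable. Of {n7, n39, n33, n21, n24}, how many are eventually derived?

1

G2: n19 and n13 on → n33 on.
n7 would need n19, n13, and n24 (G4), but n24 never turns on.
n39 would need n7 and n19 (G1), but n7 never turns on.
n33: reached.
n21 would need n13, n24, and n33 (G3), but n24 never turns on.
n24 would need n7 and n33 (G5), but n7 never turns on.
Reached: n33 — 1 of the 5.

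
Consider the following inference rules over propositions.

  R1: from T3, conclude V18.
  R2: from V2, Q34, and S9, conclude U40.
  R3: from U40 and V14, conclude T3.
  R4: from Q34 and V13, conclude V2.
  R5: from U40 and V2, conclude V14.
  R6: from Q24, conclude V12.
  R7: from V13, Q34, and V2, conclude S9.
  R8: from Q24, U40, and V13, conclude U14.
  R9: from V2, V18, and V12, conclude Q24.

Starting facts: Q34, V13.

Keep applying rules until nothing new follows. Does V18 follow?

Yes

Q34 and V13 hold, so V2 follows (R4).
From V13, Q34, and V2, R7 gives S9.
From V2, Q34, and S9, R2 gives U40.
U40 and V2 hold, so V14 follows (R5).
From U40 and V14, R3 gives T3.
T3 holds, so V18 follows (R1).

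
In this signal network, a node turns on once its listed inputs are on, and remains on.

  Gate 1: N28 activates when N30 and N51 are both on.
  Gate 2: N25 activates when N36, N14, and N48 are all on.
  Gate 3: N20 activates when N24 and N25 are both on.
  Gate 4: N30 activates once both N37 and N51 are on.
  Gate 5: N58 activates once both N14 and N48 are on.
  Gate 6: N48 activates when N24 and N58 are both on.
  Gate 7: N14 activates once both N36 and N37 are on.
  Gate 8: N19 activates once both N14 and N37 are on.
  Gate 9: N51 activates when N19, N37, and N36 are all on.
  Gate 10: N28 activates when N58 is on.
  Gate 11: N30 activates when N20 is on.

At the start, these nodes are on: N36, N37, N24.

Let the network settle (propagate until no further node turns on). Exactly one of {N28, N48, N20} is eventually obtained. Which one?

Gate 7: N36 and N37 on → N14 on.
N14 and N37 are on, so N19 activates (Gate 8).
N19, N37, and N36 are on, so N51 activates (Gate 9).
Gate 4: N37 and N51 on → N30 on.
Gate 1: N30 and N51 on → N28 on.
N48 would need N24 and N58 (Gate 6), but N58 never turns on. N20 would need N24 and N25 (Gate 3), but N25 never turns on.

N28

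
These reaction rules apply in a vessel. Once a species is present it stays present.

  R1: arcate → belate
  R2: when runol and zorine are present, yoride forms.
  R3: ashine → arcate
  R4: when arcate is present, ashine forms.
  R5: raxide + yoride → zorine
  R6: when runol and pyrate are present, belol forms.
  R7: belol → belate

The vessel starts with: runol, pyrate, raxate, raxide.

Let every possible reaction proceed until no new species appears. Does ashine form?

ashine would need arcate (R4), but arcate never forms.

No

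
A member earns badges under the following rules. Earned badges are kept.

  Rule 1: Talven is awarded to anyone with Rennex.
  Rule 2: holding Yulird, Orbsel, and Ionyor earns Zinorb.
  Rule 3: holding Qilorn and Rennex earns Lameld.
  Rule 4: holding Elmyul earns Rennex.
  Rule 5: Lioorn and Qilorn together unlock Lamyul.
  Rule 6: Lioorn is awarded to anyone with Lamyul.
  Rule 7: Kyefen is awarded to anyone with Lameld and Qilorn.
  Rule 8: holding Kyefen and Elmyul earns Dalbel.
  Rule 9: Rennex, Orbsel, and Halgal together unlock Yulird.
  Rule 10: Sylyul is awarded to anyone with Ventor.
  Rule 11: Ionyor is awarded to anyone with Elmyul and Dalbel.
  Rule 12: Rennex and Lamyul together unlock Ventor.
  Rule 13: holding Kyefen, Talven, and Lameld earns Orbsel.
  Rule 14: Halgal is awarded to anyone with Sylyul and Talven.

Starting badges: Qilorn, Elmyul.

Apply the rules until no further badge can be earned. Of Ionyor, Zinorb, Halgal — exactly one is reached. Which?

With Elmyul, Rennex is earned (Rule 4).
With Qilorn and Rennex, Lameld is earned (Rule 3).
With Lameld and Qilorn, Kyefen is earned (Rule 7).
With Kyefen and Elmyul, Dalbel is earned (Rule 8).
With Elmyul and Dalbel, Ionyor is earned (Rule 11).
Zinorb would need Yulird, Orbsel, and Ionyor (Rule 2), but Yulird is never earned. Halgal would need Sylyul and Talven (Rule 14), but Sylyul is never earned.

Ionyor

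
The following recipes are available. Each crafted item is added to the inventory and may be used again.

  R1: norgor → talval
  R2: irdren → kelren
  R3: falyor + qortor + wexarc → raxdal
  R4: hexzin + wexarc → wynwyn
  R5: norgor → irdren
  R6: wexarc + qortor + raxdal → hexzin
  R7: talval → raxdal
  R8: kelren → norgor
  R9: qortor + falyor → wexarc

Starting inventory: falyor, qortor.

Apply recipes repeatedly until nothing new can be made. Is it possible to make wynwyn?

qortor + falyor → wexarc (R9).
Using R3, falyor, qortor, and wexarc make raxdal.
wexarc + qortor + raxdal → hexzin (R6).
Using R4, hexzin and wexarc make wynwyn.

Yes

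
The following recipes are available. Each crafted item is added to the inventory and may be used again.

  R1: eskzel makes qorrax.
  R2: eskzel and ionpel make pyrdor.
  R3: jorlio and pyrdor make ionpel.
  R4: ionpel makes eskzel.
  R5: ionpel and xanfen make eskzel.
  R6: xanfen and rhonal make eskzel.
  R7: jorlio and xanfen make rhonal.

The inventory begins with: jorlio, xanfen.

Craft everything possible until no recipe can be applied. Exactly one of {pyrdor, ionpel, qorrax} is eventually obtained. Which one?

Using R7, jorlio and xanfen make rhonal.
Using R6, xanfen and rhonal make eskzel.
eskzel → qorrax (R1).
ionpel would need jorlio and pyrdor (R3), but pyrdor is never obtained. pyrdor would need eskzel and ionpel (R2), but ionpel is never obtained.

qorrax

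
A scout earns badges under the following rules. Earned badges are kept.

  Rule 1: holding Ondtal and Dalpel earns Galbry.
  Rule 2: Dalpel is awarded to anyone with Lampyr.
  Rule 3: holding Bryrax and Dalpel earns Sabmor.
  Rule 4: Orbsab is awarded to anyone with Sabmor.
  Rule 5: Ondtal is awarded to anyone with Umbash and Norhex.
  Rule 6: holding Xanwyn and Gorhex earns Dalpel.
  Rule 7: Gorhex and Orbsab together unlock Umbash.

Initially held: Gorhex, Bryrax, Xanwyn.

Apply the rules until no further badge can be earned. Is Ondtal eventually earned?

Ondtal would need Umbash and Norhex (Rule 5), but Norhex is never earned.

No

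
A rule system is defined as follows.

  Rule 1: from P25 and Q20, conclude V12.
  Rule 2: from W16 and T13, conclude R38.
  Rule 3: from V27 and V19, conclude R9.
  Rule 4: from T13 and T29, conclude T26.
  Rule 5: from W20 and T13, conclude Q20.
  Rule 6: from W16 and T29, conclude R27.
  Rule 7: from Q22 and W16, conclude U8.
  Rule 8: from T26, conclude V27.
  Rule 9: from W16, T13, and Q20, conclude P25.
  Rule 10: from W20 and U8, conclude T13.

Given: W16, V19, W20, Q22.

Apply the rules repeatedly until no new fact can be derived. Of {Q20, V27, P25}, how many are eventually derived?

Q22 and W16 hold, so U8 follows (Rule 7).
W20 and U8 hold, so T13 follows (Rule 10).
From W20 and T13, Rule 5 gives Q20.
From W16, T13, and Q20, Rule 9 gives P25.
Q20: reached.
V27 would need T26 (Rule 8), but T26 is never established.
P25: reached.
Reached: Q20 and P25 — 2 of the 3.

2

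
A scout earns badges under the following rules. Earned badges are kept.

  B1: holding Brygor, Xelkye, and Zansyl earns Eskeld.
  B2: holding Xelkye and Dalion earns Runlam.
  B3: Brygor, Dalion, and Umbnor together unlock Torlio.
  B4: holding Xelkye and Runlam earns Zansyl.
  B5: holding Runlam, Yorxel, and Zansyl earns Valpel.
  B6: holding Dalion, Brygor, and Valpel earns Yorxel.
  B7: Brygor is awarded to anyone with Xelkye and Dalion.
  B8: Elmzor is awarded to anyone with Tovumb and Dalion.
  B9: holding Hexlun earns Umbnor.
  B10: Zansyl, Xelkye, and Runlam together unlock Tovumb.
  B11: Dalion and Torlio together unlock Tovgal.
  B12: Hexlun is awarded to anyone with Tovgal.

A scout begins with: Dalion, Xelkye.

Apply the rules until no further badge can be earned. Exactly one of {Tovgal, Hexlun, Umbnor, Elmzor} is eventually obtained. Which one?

With Xelkye and Dalion, Runlam is earned (B2).
With Xelkye and Runlam, Zansyl is earned (B4).
With Zansyl, Xelkye, and Runlam, Tovumb is earned (B10).
With Tovumb and Dalion, Elmzor is earned (B8).
Tovgal would need Dalion and Torlio (B11), but Torlio is never earned. Hexlun would need Tovgal (B12), but Tovgal is never earned. Umbnor would need Hexlun (B9), but Hexlun is never earned.

Elmzor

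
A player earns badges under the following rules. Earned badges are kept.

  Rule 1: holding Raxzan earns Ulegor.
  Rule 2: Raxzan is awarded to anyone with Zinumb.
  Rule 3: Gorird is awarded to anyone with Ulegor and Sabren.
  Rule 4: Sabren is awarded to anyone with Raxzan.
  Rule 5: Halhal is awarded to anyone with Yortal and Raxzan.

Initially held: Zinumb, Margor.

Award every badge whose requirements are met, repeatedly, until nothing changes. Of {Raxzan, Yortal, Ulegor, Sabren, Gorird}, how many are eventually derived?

4

With Zinumb, Raxzan is earned (Rule 2).
With Raxzan, Ulegor is earned (Rule 1).
With Raxzan, Sabren is earned (Rule 4).
With Ulegor and Sabren, Gorird is earned (Rule 3).
Raxzan: reached.
No rule produces Yortal, and it is not given.
Ulegor: reached.
Sabren: reached.
Gorird: reached.
Reached: Raxzan, Ulegor, Sabren, and Gorird — 4 of the 5.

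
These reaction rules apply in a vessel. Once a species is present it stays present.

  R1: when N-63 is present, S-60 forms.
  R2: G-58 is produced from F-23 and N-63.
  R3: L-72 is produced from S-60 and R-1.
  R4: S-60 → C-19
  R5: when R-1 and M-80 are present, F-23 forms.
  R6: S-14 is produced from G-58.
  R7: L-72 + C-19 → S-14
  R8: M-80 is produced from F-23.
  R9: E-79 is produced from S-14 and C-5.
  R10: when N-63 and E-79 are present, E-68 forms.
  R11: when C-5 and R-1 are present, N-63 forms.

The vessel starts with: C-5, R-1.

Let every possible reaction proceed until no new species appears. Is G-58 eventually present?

G-58 would need F-23 and N-63 (R2), but F-23 never forms.

No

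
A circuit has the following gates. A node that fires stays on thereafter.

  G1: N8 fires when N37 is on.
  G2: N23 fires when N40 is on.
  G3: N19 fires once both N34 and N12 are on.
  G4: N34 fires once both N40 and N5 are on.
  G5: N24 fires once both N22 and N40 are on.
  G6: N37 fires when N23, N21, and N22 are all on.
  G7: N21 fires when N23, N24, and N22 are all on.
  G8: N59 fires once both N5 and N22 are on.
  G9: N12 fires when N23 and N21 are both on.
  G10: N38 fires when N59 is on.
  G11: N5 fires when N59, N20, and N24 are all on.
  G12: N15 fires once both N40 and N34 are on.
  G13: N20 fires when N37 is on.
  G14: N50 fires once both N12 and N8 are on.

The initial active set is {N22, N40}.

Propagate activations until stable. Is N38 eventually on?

No

N38 would need N59 (G10), but N59 never turns on.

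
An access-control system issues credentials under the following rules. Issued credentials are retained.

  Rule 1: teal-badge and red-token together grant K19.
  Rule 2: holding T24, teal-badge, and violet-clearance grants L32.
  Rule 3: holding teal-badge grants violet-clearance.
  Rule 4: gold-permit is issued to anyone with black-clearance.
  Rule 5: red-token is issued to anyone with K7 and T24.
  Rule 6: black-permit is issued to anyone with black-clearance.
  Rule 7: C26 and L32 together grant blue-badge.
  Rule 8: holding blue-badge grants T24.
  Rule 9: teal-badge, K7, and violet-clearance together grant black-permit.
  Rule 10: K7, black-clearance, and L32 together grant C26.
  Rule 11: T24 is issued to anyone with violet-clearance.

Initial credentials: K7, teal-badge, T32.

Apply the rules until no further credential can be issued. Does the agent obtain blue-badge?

No

blue-badge would need C26 and L32 (Rule 7), but C26 is never granted.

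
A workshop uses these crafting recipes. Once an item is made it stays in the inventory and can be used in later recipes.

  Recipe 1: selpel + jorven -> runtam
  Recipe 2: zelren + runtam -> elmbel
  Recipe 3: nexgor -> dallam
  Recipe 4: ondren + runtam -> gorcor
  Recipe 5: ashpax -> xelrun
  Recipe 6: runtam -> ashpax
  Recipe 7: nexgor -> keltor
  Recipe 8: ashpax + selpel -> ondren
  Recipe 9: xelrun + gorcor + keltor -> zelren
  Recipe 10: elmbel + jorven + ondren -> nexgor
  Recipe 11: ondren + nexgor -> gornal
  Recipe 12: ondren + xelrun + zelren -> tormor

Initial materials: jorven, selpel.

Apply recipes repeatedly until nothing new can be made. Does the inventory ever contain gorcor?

Yes

selpel + jorven -> runtam (Recipe 1).
runtam -> ashpax (Recipe 6).
Using Recipe 8, ashpax and selpel make ondren.
ondren + runtam -> gorcor (Recipe 4).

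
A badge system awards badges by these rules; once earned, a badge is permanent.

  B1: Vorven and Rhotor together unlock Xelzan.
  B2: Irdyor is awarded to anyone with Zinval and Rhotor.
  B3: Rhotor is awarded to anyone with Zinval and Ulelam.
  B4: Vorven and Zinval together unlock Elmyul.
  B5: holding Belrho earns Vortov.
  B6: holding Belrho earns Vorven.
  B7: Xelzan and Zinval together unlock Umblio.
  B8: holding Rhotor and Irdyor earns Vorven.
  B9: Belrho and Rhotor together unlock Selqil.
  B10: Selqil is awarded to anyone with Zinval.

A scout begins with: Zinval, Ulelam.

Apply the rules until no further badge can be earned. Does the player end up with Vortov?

No

Vortov would need Belrho (B5), but Belrho is never earned.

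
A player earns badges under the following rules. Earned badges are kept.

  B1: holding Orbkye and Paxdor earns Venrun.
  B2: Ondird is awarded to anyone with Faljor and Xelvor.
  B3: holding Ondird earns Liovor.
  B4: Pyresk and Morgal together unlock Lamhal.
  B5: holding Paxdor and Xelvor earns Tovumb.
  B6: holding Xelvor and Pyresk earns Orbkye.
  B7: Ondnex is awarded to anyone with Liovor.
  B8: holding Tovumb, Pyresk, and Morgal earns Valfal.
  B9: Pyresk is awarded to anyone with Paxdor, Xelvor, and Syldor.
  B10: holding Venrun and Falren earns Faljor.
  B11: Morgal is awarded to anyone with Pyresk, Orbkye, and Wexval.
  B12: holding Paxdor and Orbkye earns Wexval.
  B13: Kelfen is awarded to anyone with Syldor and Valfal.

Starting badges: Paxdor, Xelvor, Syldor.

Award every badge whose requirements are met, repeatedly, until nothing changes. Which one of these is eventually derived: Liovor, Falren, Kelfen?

With Paxdor and Xelvor, Tovumb is earned (B5).
With Paxdor, Xelvor, and Syldor, Pyresk is earned (B9).
With Xelvor and Pyresk, Orbkye is earned (B6).
With Paxdor and Orbkye, Wexval is earned (B12).
With Pyresk, Orbkye, and Wexval, Morgal is earned (B11).
With Tovumb, Pyresk, and Morgal, Valfal is earned (B8).
With Syldor and Valfal, Kelfen is earned (B13).
Liovor would need Ondird (B3), but Ondird is never earned. No rule produces Falren, and it is not given.

Kelfen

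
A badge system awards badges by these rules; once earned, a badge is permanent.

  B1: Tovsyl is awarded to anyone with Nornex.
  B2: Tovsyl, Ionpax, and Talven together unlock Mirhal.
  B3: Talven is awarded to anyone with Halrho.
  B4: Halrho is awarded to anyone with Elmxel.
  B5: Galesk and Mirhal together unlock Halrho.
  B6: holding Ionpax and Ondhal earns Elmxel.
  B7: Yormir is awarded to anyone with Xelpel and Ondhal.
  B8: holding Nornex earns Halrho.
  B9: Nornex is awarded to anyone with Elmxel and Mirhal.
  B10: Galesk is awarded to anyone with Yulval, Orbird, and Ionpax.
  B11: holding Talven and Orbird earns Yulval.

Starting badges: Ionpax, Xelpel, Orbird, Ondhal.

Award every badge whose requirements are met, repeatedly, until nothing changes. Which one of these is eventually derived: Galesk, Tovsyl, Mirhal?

With Ionpax and Ondhal, Elmxel is earned (B6).
With Elmxel, Halrho is earned (B4).
With Halrho, Talven is earned (B3).
With Talven and Orbird, Yulval is earned (B11).
With Yulval, Orbird, and Ionpax, Galesk is earned (B10).
Mirhal would need Tovsyl, Ionpax, and Talven (B2), but Tovsyl is never earned. Tovsyl would need Nornex (B1), but Nornex is never earned.

Galesk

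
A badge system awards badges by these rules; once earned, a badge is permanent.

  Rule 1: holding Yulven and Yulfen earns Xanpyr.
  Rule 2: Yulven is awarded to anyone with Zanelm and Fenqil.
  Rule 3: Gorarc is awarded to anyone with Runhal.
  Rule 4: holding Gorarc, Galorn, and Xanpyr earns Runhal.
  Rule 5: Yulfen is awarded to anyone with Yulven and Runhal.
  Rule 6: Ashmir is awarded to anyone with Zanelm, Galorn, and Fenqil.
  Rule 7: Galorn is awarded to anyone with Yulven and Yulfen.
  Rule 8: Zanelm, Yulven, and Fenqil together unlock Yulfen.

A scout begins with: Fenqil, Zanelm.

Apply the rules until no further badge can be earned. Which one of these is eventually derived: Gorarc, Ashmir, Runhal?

Ashmir

With Zanelm and Fenqil, Yulven is earned (Rule 2).
With Zanelm, Yulven, and Fenqil, Yulfen is earned (Rule 8).
With Yulven and Yulfen, Galorn is earned (Rule 7).
With Zanelm, Galorn, and Fenqil, Ashmir is earned (Rule 6).
Runhal would need Gorarc, Galorn, and Xanpyr (Rule 4), but Gorarc is never earned. Gorarc would need Runhal (Rule 3), but Runhal is never earned.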